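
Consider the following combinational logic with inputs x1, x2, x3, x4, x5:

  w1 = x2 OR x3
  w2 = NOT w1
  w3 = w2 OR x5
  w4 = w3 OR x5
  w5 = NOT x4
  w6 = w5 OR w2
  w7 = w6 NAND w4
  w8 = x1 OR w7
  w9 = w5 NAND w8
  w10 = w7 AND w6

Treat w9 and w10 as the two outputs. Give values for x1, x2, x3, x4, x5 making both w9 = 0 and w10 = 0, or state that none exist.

Check with x1=1, x2=0, x3=0, x4=0, x5=0:
w1 = x2 OR x3 = 0 OR 0 = 0
w2 = NOT w1 = NOT 0 = 1
w3 = w2 OR x5 = 1 OR 0 = 1
w4 = w3 OR x5 = 1 OR 0 = 1
w5 = NOT x4 = NOT 0 = 1
w6 = w5 OR w2 = 1 OR 1 = 1
w7 = w6 NAND w4 = 1 NAND 1 = 0
w8 = x1 OR w7 = 1 OR 0 = 1
w9 = w5 NAND w8 = 1 NAND 1 = 0
w10 = w7 AND w6 = 0 AND 1 = 0
So w9 = 0 and w10 = 0.

x1=1, x2=0, x3=0, x4=0, x5=0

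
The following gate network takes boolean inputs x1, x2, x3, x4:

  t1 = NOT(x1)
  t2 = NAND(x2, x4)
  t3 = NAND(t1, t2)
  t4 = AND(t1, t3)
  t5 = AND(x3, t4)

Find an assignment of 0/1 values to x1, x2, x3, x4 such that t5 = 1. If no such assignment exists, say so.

Check with x1=0, x2=1, x3=1, x4=1:
t1 = NOT(x1) = NOT 0 = 1
t2 = NAND(x2, x4) = NAND(1, 1) = 0
t3 = NAND(t1, t2) = NAND(1, 0) = 1
t4 = AND(t1, t3) = AND(1, 1) = 1
t5 = AND(x3, t4) = AND(1, 1) = 1
So t5 = 1 as required.

x1=0, x2=1, x3=1, x4=1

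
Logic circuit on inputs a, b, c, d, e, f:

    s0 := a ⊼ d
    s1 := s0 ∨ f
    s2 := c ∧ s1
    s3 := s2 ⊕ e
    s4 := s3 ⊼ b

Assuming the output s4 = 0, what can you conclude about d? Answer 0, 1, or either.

Both values of d occur among assignments with s4 = 0:
  d=0: a=0, b=1, c=0, d=0, e=1, f=0
  d=1: a=0, b=1, c=0, d=1, e=1, f=0

either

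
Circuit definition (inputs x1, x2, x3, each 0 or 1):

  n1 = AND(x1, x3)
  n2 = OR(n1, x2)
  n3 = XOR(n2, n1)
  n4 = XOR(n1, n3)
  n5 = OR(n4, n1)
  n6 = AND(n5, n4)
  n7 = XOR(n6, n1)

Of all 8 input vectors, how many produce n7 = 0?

n7 = XOR(n6, n1) must be 0, so n6 and n1 are equal.
Satisfying assignments:
  x1=0, x2=0, x3=0
  x1=0, x2=0, x3=1
  x1=1, x2=0, x3=0
  x1=1, x2=0, x3=1
  x1=1, x2=1, x3=1

5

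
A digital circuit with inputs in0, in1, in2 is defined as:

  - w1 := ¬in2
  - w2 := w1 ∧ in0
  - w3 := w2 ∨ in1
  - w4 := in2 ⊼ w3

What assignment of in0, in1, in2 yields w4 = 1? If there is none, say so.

w4 = in2 ⊼ w3 must be 1, so at least one of in2, w3 is 0.
Check with in0=1, in1=0, in2=0:
w1 = ¬in2 = ¬0 = 1
w2 = w1 ∧ in0 = 1 ∧ 1 = 1
w3 = w2 ∨ in1 = 1 ∨ 0 = 1
w4 = in2 ⊼ w3 = 0 ⊼ 1 = 1
So w4 = 1 as required.

in0=1, in1=0, in2=0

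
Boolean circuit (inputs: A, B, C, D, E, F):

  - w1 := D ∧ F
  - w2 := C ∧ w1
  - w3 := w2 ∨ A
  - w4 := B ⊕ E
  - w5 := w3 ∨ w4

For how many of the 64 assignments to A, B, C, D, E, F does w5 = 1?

50

w5 = w3 ∨ w4 must be 1, so at least one of w3, w4 is 1.
Enumerating the 64 input combinations, 50 give w5 = 1 and 14 give w5 = 0.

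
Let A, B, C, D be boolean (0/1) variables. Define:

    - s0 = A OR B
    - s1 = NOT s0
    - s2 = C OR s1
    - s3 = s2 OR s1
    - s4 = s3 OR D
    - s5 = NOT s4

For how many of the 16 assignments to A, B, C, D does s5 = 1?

3

s5 = NOT s4 must be 1, so s4 = 0.
s4 = s3 OR D must be 0, so both s3 = 0 and D = 0.
s3 = s2 OR s1 must be 0, so both s2 = 0 and s1 = 0.
Satisfying assignments:
  A=0, B=1, C=0, D=0
  A=1, B=0, C=0, D=0
  A=1, B=1, C=0, D=0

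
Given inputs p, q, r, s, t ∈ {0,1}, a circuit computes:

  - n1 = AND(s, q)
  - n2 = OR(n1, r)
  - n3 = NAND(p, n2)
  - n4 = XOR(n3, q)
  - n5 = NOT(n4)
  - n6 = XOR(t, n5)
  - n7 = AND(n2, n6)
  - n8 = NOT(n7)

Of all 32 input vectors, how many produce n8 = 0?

n8 = NOT(n7) must be 0, so n7 = 1.
n7 = AND(n2, n6) must be 1, so both n2 = 1 and n6 = 1.
Enumerating the 32 input combinations, 10 give n8 = 0 and 22 give n8 = 1.

10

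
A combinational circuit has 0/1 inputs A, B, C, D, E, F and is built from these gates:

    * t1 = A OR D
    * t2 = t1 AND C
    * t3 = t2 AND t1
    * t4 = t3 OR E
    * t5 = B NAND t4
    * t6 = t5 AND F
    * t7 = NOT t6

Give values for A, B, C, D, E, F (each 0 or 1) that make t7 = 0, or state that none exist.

A=1, B=1, C=0, D=0, E=0, F=1

Check with A=1, B=1, C=0, D=0, E=0, F=1:
t1 = A OR D = 1 OR 0 = 1
t2 = t1 AND C = 1 AND 0 = 0
t3 = t2 AND t1 = 0 AND 1 = 0
t4 = t3 OR E = 0 OR 0 = 0
t5 = B NAND t4 = 1 NAND 0 = 1
t6 = t5 AND F = 1 AND 1 = 1
t7 = NOT t6 = NOT 1 = 0
So t7 = 0 as required.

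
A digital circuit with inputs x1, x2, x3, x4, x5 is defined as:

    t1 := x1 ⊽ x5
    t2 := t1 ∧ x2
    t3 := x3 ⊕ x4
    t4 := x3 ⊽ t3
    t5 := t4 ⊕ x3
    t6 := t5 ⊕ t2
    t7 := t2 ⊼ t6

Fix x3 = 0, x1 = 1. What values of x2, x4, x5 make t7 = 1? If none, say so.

Check with x3 = 0, x1 = 1 and x2=0, x4=1, x5=0:
t1 = x1 ⊽ x5 = 1 ⊽ 0 = 0
t2 = t1 ∧ x2 = 0 ∧ 0 = 0
t3 = x3 ⊕ x4 = 0 ⊕ 1 = 1
t4 = x3 ⊽ t3 = 0 ⊽ 1 = 0
t5 = t4 ⊕ x3 = 0 ⊕ 0 = 0
t6 = t5 ⊕ t2 = 0 ⊕ 0 = 0
t7 = t2 ⊼ t6 = 0 ⊼ 0 = 1
So t7 = 1.

x2=0, x4=1, x5=0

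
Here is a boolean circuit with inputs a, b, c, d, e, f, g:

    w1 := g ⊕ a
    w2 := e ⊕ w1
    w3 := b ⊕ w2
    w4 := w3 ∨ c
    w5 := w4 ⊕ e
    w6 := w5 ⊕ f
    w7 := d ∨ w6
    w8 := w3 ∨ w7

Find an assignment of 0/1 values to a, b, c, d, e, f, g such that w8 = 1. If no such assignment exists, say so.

a=0, b=0, c=1, d=1, e=0, f=1, g=1

w8 = w3 ∨ w7 must be 1, so at least one of w3, w7 is 1.
Check with a=0, b=0, c=1, d=1, e=0, f=1, g=1:
w1 = g ⊕ a = 1 ⊕ 0 = 1
w2 = e ⊕ w1 = 0 ⊕ 1 = 1
w3 = b ⊕ w2 = 0 ⊕ 1 = 1
w4 = w3 ∨ c = 1 ∨ 1 = 1
w5 = w4 ⊕ e = 1 ⊕ 0 = 1
w6 = w5 ⊕ f = 1 ⊕ 1 = 0
w7 = d ∨ w6 = 1 ∨ 0 = 1
w8 = w3 ∨ w7 = 1 ∨ 1 = 1
So w8 = 1 as required.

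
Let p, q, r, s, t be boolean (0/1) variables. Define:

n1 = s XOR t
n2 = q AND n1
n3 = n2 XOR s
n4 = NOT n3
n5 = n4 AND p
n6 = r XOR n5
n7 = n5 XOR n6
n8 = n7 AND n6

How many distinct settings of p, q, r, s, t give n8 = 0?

n8 = n7 AND n6 must be 0, so at least one of n7, n6 is 0.
Enumerating the 32 input combinations, 20 give n8 = 0 and 12 give n8 = 1.

20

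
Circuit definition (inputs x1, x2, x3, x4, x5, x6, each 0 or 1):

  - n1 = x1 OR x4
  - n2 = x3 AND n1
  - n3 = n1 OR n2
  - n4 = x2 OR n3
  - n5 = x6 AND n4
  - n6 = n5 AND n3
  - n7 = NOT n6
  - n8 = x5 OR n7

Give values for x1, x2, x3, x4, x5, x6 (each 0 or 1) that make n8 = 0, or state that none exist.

x1=1, x2=0, x3=1, x4=0, x5=0, x6=1

n8 = x5 OR n7 must be 0, so both x5 = 0 and n7 = 0.
n7 = NOT n6 must be 0, so n6 = 1.
n6 = n5 AND n3 must be 1, so both n5 = 1 and n3 = 1.
Check with x1=1, x2=0, x3=1, x4=0, x5=0, x6=1:
n1 = x1 OR x4 = 1 OR 0 = 1
n2 = x3 AND n1 = 1 AND 1 = 1
n3 = n1 OR n2 = 1 OR 1 = 1
n4 = x2 OR n3 = 0 OR 1 = 1
n5 = x6 AND n4 = 1 AND 1 = 1
n6 = n5 AND n3 = 1 AND 1 = 1
n7 = NOT n6 = NOT 1 = 0
n8 = x5 OR n7 = 0 OR 0 = 0
So n8 = 0 as required.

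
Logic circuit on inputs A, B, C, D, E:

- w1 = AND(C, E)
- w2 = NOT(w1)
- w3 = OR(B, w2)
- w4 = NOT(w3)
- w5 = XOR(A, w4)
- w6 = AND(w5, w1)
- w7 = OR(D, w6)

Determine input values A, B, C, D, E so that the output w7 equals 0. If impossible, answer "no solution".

w7 = OR(D, w6) must be 0, so both D = 0 and w6 = 0.
Check with A=0, B=1, C=1, D=0, E=1:
w1 = AND(C, E) = AND(1, 1) = 1
w2 = NOT(w1) = NOT 1 = 0
w3 = OR(B, w2) = OR(1, 0) = 1
w4 = NOT(w3) = NOT 1 = 0
w5 = XOR(A, w4) = XOR(0, 0) = 0
w6 = AND(w5, w1) = AND(0, 1) = 0
w7 = OR(D, w6) = OR(0, 0) = 0
So w7 = 0 as required.

A=0, B=1, C=1, D=0, E=1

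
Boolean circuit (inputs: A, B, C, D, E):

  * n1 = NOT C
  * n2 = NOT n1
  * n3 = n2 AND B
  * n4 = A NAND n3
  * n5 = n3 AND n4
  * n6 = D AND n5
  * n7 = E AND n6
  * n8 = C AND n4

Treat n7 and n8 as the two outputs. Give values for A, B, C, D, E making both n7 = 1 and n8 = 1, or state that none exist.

Check with A=0, B=1, C=1, D=1, E=1:
n1 = NOT C = NOT 1 = 0
n2 = NOT n1 = NOT 0 = 1
n3 = n2 AND B = 1 AND 1 = 1
n4 = A NAND n3 = 0 NAND 1 = 1
n5 = n3 AND n4 = 1 AND 1 = 1
n6 = D AND n5 = 1 AND 1 = 1
n7 = E AND n6 = 1 AND 1 = 1
n8 = C AND n4 = 1 AND 1 = 1
So n7 = 1 and n8 = 1.

A=0, B=1, C=1, D=1, E=1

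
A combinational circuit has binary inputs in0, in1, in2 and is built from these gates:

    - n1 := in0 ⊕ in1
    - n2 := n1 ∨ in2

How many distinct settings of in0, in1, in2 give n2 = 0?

2

n2 = n1 ∨ in2 must be 0, so both n1 = 0 and in2 = 0.
n1 = in0 ⊕ in1 must be 0, so in0 and in1 are equal.
Enumerating the 8 input combinations, 2 give n2 = 0 and 6 give n2 = 1.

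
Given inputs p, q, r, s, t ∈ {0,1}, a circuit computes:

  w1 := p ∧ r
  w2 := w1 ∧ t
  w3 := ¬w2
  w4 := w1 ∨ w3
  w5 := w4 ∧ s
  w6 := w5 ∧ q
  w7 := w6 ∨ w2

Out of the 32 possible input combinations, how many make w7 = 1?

w7 = w6 ∨ w2 must be 1, so at least one of w6, w2 is 1.
Enumerating the 32 input combinations, 11 give w7 = 1 and 21 give w7 = 0.

11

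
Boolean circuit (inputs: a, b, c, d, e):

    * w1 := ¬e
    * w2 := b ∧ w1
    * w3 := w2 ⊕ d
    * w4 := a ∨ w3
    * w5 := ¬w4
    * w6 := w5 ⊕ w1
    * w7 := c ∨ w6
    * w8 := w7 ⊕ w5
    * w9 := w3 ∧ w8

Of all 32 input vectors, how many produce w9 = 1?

12

w9 = w3 ∧ w8 must be 1, so both w3 = 1 and w8 = 1.
w3 = w2 ⊕ d must be 1, so w2 and d differ.
Enumerating the 32 input combinations, 12 give w9 = 1 and 20 give w9 = 0.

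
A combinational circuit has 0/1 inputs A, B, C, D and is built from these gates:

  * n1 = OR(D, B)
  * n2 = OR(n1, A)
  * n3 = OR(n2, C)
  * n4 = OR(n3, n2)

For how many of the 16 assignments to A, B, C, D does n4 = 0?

n4 = OR(n3, n2) must be 0, so both n3 = 0 and n2 = 0.
n3 = OR(n2, C) must be 0, so both n2 = 0 and C = 0.
Satisfying assignments:
  A=0, B=0, C=0, D=0

1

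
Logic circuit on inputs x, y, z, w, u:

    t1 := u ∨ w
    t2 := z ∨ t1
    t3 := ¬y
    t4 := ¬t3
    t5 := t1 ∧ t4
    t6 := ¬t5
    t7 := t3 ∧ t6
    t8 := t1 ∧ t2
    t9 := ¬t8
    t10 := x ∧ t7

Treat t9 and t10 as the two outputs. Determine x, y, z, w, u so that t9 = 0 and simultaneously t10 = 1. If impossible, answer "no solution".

Check with x=1 y=0 z=0 w=0 u=1:
t1 = u ∨ w = 1 ∨ 0 = 1
t2 = z ∨ t1 = 0 ∨ 1 = 1
t3 = ¬y = ¬0 = 1
t4 = ¬t3 = ¬1 = 0
t5 = t1 ∧ t4 = 1 ∧ 0 = 0
t6 = ¬t5 = ¬0 = 1
t7 = t3 ∧ t6 = 1 ∧ 1 = 1
t8 = t1 ∧ t2 = 1 ∧ 1 = 1
t9 = ¬t8 = ¬1 = 0
t10 = x ∧ t7 = 1 ∧ 1 = 1
So t9 = 0 and t10 = 1.

x=1 y=0 z=0 w=0 u=1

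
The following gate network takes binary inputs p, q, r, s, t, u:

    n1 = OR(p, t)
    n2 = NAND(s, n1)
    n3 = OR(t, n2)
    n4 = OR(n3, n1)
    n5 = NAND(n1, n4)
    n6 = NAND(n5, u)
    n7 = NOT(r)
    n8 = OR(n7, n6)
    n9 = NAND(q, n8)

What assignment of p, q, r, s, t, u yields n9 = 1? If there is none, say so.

p=0, q=0, r=0, s=0, t=1, u=0

n9 = NAND(q, n8) must be 1, so at least one of q, n8 is 0.
Check with p=0, q=0, r=0, s=0, t=1, u=0:
n1 = OR(p, t) = OR(0, 1) = 1
n2 = NAND(s, n1) = NAND(0, 1) = 1
n3 = OR(t, n2) = OR(1, 1) = 1
n4 = OR(n3, n1) = OR(1, 1) = 1
n5 = NAND(n1, n4) = NAND(1, 1) = 0
n6 = NAND(n5, u) = NAND(0, 0) = 1
n7 = NOT(r) = NOT 0 = 1
n8 = OR(n7, n6) = OR(1, 1) = 1
n9 = NAND(q, n8) = NAND(0, 1) = 1
So n9 = 1 as required.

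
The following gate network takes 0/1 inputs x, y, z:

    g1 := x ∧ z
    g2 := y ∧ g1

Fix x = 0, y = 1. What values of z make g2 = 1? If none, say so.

With x = 0, y = 1 fixed, none of the 2 settings of z give g2 = 1.
For example, with z=0:
g1 = x ∧ z = 0 ∧ 0 = 0
g2 = y ∧ g1 = 1 ∧ 0 = 0
giving g2 = 0 ≠ 1.

no solution exists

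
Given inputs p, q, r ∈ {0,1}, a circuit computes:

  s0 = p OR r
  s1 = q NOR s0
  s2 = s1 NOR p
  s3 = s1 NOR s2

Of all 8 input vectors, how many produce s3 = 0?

s3 = s1 NOR s2 must be 0, so at least one of s1, s2 is 1.
Satisfying assignments:
  p=0, q=0, r=0
  p=0, q=0, r=1
  p=0, q=1, r=0
  p=0, q=1, r=1

4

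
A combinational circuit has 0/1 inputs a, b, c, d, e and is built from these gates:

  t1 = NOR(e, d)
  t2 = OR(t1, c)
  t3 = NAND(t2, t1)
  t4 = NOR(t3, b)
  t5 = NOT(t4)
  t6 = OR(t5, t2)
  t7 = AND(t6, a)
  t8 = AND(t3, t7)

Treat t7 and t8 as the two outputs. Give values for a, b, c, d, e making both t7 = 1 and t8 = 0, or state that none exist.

a=1, b=0, c=1, d=0, e=0

Check with a=1, b=0, c=1, d=0, e=0:
t1 = NOR(e, d) = NOR(0, 0) = 1
t2 = OR(t1, c) = OR(1, 1) = 1
t3 = NAND(t2, t1) = NAND(1, 1) = 0
t4 = NOR(t3, b) = NOR(0, 0) = 1
t5 = NOT(t4) = NOT 1 = 0
t6 = OR(t5, t2) = OR(0, 1) = 1
t7 = AND(t6, a) = AND(1, 1) = 1
t8 = AND(t3, t7) = AND(0, 1) = 0
So t7 = 1 and t8 = 0.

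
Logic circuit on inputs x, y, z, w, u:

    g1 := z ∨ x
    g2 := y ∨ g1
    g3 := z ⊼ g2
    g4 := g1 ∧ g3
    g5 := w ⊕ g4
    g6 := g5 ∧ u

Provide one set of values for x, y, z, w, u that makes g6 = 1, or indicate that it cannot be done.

Check with x=0, y=1, z=1, w=1, u=1:
g1 = z ∨ x = 1 ∨ 0 = 1
g2 = y ∨ g1 = 1 ∨ 1 = 1
g3 = z ⊼ g2 = 1 ⊼ 1 = 0
g4 = g1 ∧ g3 = 1 ∧ 0 = 0
g5 = w ⊕ g4 = 1 ⊕ 0 = 1
g6 = g5 ∧ u = 1 ∧ 1 = 1
So g6 = 1 as required.

x=0, y=1, z=1, w=1, u=1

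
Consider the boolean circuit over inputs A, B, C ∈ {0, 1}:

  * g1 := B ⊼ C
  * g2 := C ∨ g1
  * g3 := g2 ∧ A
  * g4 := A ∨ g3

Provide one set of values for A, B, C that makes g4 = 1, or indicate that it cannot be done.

Check with A=1, B=0, C=1:
g1 = B ⊼ C = 0 ⊼ 1 = 1
g2 = C ∨ g1 = 1 ∨ 1 = 1
g3 = g2 ∧ A = 1 ∧ 1 = 1
g4 = A ∨ g3 = 1 ∨ 1 = 1
So g4 = 1 as required.

A=1, B=0, C=1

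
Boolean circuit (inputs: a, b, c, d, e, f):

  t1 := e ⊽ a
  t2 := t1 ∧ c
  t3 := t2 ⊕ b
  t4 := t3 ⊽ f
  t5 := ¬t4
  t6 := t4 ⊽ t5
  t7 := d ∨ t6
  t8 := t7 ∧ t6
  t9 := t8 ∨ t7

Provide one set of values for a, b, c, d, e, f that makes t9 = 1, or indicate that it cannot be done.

t9 = t8 ∨ t7 must be 1, so at least one of t8, t7 is 1.
Check with a=0 b=0 c=1 d=1 e=1 f=1:
t1 = e ⊽ a = 1 ⊽ 0 = 0
t2 = t1 ∧ c = 0 ∧ 1 = 0
t3 = t2 ⊕ b = 0 ⊕ 0 = 0
t4 = t3 ⊽ f = 0 ⊽ 1 = 0
t5 = ¬t4 = ¬0 = 1
t6 = t4 ⊽ t5 = 0 ⊽ 1 = 0
t7 = d ∨ t6 = 1 ∨ 0 = 1
t8 = t7 ∧ t6 = 1 ∧ 0 = 0
t9 = t8 ∨ t7 = 0 ∨ 1 = 1
So t9 = 1 as required.

a=0 b=0 c=1 d=1 e=1 f=1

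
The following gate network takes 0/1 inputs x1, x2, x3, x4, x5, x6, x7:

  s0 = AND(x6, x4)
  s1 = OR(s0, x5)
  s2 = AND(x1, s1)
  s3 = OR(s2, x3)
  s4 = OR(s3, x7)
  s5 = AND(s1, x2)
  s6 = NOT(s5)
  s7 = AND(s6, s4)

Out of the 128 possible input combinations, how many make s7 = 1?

71

s7 = AND(s6, s4) must be 1, so both s6 = 1 and s4 = 1.
s6 = NOT(s5) must be 1, so s5 = 0.
Enumerating the 128 input combinations, 71 give s7 = 1 and 57 give s7 = 0.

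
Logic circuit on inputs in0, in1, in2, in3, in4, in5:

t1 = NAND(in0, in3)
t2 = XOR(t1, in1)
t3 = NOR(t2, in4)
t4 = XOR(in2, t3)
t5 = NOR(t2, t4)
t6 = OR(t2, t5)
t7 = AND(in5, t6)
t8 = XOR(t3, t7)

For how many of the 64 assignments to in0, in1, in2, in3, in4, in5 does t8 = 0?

t8 = XOR(t3, t7) must be 0, so t3 and t7 are equal.
Enumerating the 64 input combinations, 32 give t8 = 0 and 32 give t8 = 1.

32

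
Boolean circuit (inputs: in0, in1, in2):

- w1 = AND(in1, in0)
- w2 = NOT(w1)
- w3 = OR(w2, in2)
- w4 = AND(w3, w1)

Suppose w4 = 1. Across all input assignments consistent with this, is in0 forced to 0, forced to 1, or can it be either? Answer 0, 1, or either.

w4 = AND(w3, w1) must be 1, so both w3 = 1 and w1 = 1.
w3 = OR(w2, in2) must be 1, so at least one of w2, in2 is 1.
Every assignment with w4 = 1 has in0 = 1; there are 1 such assignment(s).
  in0=1, in1=1, in2=1

1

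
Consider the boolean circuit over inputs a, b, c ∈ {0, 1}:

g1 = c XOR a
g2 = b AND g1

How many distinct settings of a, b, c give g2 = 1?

2

g2 = b AND g1 must be 1, so both b = 1 and g1 = 1.
g1 = c XOR a must be 1, so c and a differ.
Enumerating the 8 input combinations, 2 give g2 = 1 and 6 give g2 = 0.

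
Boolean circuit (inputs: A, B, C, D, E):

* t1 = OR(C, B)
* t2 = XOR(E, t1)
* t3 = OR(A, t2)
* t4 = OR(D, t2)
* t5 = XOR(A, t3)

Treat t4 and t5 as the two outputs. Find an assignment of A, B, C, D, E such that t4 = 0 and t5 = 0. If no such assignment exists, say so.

A=1, B=1, C=1, D=0, E=1

Check with A=1, B=1, C=1, D=0, E=1:
t1 = OR(C, B) = OR(1, 1) = 1
t2 = XOR(E, t1) = XOR(1, 1) = 0
t3 = OR(A, t2) = OR(1, 0) = 1
t4 = OR(D, t2) = OR(0, 0) = 0
t5 = XOR(A, t3) = XOR(1, 1) = 0
So t4 = 0 and t5 = 0.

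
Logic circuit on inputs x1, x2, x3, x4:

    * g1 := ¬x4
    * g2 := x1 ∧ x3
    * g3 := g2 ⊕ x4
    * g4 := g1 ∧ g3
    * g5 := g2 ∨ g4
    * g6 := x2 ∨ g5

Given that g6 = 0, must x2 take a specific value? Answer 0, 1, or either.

g6 = x2 ∨ g5 must be 0, so both x2 = 0 and g5 = 0.
g5 = g2 ∨ g4 must be 0, so both g2 = 0 and g4 = 0.
g2 = x1 ∧ x3 must be 0, so at least one of x1, x3 is 0.
Every assignment with g6 = 0 has x2 = 0; there are 6 such assignment(s).

0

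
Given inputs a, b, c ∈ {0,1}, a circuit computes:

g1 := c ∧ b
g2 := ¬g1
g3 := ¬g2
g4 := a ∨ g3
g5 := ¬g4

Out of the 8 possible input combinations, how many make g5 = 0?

g5 = ¬g4 must be 0, so g4 = 1.
Enumerating the 8 input combinations, 5 give g5 = 0 and 3 give g5 = 1.

5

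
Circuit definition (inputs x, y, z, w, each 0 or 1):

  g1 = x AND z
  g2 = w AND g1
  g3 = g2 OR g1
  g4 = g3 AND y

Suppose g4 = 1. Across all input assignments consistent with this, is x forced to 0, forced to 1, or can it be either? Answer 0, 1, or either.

1

g4 = g3 AND y must be 1, so both g3 = 1 and y = 1.
g3 = g2 OR g1 must be 1, so at least one of g2, g1 is 1.
Every assignment with g4 = 1 has x = 1; there are 2 such assignment(s).
  x=1, y=1, z=1, w=0
  x=1, y=1, z=1, w=1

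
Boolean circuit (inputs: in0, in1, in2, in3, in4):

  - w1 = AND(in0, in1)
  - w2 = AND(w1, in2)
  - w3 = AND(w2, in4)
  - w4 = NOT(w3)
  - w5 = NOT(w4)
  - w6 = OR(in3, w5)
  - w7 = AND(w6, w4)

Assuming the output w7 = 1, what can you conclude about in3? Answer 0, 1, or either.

1

w7 = AND(w6, w4) must be 1, so both w6 = 1 and w4 = 1.
w6 = OR(in3, w5) must be 1, so at least one of in3, w5 is 1.
Every assignment with w7 = 1 has in3 = 1; there are 15 such assignment(s).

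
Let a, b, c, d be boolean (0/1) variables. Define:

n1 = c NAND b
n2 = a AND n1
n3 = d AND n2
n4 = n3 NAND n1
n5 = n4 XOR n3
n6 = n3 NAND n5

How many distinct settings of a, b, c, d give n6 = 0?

n6 = n3 NAND n5 must be 0, so both n3 = 1 and n5 = 1.
n3 = d AND n2 must be 1, so both d = 1 and n2 = 1.
Enumerating the 16 input combinations, 3 give n6 = 0 and 13 give n6 = 1.

3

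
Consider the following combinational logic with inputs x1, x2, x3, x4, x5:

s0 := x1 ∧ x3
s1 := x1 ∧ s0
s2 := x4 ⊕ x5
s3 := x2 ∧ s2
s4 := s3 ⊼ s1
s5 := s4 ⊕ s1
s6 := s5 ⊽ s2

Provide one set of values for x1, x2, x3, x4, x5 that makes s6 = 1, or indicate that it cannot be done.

x1=1, x2=1, x3=1, x4=0, x5=0

s6 = s5 ⊽ s2 must be 1, so both s5 = 0 and s2 = 0.
s5 = s4 ⊕ s1 must be 0, so s4 and s1 are equal.
s2 = x4 ⊕ x5 must be 0, so x4 and x5 are equal.
Check with x1=1, x2=1, x3=1, x4=0, x5=0:
s0 = x1 ∧ x3 = 1 ∧ 1 = 1
s1 = x1 ∧ s0 = 1 ∧ 1 = 1
s2 = x4 ⊕ x5 = 0 ⊕ 0 = 0
s3 = x2 ∧ s2 = 1 ∧ 0 = 0
s4 = s3 ⊼ s1 = 0 ⊼ 1 = 1
s5 = s4 ⊕ s1 = 1 ⊕ 1 = 0
s6 = s5 ⊽ s2 = 0 ⊽ 0 = 1
So s6 = 1 as required.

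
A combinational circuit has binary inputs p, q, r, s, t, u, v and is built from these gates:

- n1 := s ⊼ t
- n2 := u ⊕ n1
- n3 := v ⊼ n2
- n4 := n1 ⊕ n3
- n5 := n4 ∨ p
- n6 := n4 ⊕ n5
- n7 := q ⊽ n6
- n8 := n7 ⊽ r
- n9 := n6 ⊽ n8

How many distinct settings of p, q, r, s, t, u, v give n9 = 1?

n9 = n6 ⊽ n8 must be 1, so both n6 = 0 and n8 = 0.
n6 = n4 ⊕ n5 must be 0, so n4 and n5 are equal.
n8 = n7 ⊽ r must be 0, so at least one of n7, r is 1.
Enumerating the 128 input combinations, 66 give n9 = 1 and 62 give n9 = 0.

66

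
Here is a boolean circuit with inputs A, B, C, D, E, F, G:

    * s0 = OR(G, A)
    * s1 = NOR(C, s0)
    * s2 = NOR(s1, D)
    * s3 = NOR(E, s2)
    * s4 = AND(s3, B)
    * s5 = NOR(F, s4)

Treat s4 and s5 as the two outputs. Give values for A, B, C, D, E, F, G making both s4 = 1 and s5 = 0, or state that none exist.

A=0, B=1, C=1, D=1, E=0, F=0, G=1

Check with A=0, B=1, C=1, D=1, E=0, F=0, G=1:
s0 = OR(G, A) = OR(1, 0) = 1
s1 = NOR(C, s0) = NOR(1, 1) = 0
s2 = NOR(s1, D) = NOR(0, 1) = 0
s3 = NOR(E, s2) = NOR(0, 0) = 1
s4 = AND(s3, B) = AND(1, 1) = 1
s5 = NOR(F, s4) = NOR(0, 1) = 0
So s4 = 1 and s5 = 0.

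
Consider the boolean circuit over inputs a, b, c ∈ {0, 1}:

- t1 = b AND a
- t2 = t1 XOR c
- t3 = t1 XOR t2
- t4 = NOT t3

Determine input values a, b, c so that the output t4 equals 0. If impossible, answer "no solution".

a=0, b=0, c=1

Check with a=0, b=0, c=1:
t1 = b AND a = 0 AND 0 = 0
t2 = t1 XOR c = 0 XOR 1 = 1
t3 = t1 XOR t2 = 0 XOR 1 = 1
t4 = NOT t3 = NOT 1 = 0
So t4 = 0 as required.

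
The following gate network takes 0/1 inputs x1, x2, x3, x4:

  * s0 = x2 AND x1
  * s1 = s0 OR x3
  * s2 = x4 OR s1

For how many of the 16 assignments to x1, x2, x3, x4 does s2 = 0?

3

s2 = x4 OR s1 must be 0, so both x4 = 0 and s1 = 0.
s1 = s0 OR x3 must be 0, so both s0 = 0 and x3 = 0.
Satisfying assignments:
  x1=0, x2=0, x3=0, x4=0
  x1=0, x2=1, x3=0, x4=0
  x1=1, x2=0, x3=0, x4=0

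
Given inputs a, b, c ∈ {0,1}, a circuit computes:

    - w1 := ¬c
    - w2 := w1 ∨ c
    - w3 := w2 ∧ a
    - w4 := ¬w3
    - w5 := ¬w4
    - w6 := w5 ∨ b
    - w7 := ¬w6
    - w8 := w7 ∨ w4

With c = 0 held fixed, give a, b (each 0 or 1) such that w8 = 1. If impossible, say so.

a=0 b=1

Check with c = 0 and a=0, b=1:
w1 = ¬c = ¬0 = 1
w2 = w1 ∨ c = 1 ∨ 0 = 1
w3 = w2 ∧ a = 1 ∧ 0 = 0
w4 = ¬w3 = ¬0 = 1
w5 = ¬w4 = ¬1 = 0
w6 = w5 ∨ b = 0 ∨ 1 = 1
w7 = ¬w6 = ¬1 = 0
w8 = w7 ∨ w4 = 0 ∨ 1 = 1
So w8 = 1.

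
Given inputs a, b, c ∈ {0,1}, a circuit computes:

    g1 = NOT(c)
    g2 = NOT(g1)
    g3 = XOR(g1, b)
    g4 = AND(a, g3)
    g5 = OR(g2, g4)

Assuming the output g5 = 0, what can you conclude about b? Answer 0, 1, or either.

either

Both values of b occur among assignments with g5 = 0:
  b=0: a=0, b=0, c=0
  b=1: a=0, b=1, c=0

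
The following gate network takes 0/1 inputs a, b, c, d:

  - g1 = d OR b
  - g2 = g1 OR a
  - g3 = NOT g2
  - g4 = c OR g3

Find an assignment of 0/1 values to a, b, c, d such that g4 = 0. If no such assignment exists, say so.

g4 = c OR g3 must be 0, so both c = 0 and g3 = 0.
g3 = NOT g2 must be 0, so g2 = 1.
Check with a=0 b=1 c=0 d=1:
g1 = d OR b = 1 OR 1 = 1
g2 = g1 OR a = 1 OR 0 = 1
g3 = NOT g2 = NOT 1 = 0
g4 = c OR g3 = 0 OR 0 = 0
So g4 = 0 as required.

a=0 b=1 c=0 d=1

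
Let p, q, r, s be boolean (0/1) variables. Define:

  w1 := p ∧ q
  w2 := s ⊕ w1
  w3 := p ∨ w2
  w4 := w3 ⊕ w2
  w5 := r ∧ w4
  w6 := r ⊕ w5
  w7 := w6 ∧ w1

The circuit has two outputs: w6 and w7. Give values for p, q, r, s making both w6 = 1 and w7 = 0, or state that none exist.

p=0, q=0, r=1, s=0

Check with p=0, q=0, r=1, s=0:
w1 = p ∧ q = 0 ∧ 0 = 0
w2 = s ⊕ w1 = 0 ⊕ 0 = 0
w3 = p ∨ w2 = 0 ∨ 0 = 0
w4 = w3 ⊕ w2 = 0 ⊕ 0 = 0
w5 = r ∧ w4 = 1 ∧ 0 = 0
w6 = r ⊕ w5 = 1 ⊕ 0 = 1
w7 = w6 ∧ w1 = 1 ∧ 0 = 0
So w6 = 1 and w7 = 0.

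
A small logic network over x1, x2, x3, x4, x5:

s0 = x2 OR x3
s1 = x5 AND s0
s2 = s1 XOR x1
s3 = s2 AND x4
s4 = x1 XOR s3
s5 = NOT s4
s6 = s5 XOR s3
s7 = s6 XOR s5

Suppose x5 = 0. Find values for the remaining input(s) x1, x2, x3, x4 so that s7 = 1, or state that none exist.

s7 = s6 XOR s5 must be 1, so s6 and s5 differ.
Check with x5 = 0 and x1=1, x2=0, x3=1, x4=1:
s0 = x2 OR x3 = 0 OR 1 = 1
s1 = x5 AND s0 = 0 AND 1 = 0
s2 = s1 XOR x1 = 0 XOR 1 = 1
s3 = s2 AND x4 = 1 AND 1 = 1
s4 = x1 XOR s3 = 1 XOR 1 = 0
s5 = NOT s4 = NOT 0 = 1
s6 = s5 XOR s3 = 1 XOR 1 = 0
s7 = s6 XOR s5 = 0 XOR 1 = 1
So s7 = 1.

x1=1, x2=0, x3=1, x4=1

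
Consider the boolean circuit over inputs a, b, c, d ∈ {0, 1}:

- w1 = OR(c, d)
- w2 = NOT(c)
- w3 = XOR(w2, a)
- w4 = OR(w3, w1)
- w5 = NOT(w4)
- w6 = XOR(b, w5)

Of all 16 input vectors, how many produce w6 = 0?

w6 = XOR(b, w5) must be 0, so b and w5 are equal.
Enumerating the 16 input combinations, 8 give w6 = 0 and 8 give w6 = 1.

8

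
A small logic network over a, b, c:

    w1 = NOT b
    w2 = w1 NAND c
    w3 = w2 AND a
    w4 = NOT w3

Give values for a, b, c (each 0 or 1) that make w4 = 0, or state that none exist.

w4 = NOT w3 must be 0, so w3 = 1.
w3 = w2 AND a must be 1, so both w2 = 1 and a = 1.
Check with a=1, b=1, c=1:
w1 = NOT b = NOT 1 = 0
w2 = w1 NAND c = 0 NAND 1 = 1
w3 = w2 AND a = 1 AND 1 = 1
w4 = NOT w3 = NOT 1 = 0
So w4 = 0 as required.

a=1, b=1, c=1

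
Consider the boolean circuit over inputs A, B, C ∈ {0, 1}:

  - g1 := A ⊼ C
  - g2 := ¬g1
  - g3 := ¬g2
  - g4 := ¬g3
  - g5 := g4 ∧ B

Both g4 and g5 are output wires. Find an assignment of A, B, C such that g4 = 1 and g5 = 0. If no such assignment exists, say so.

Check with A=1 B=0 C=1:
g1 = A ⊼ C = 1 ⊼ 1 = 0
g2 = ¬g1 = ¬0 = 1
g3 = ¬g2 = ¬1 = 0
g4 = ¬g3 = ¬0 = 1
g5 = g4 ∧ B = 1 ∧ 0 = 0
So g4 = 1 and g5 = 0.

A=1 B=0 C=1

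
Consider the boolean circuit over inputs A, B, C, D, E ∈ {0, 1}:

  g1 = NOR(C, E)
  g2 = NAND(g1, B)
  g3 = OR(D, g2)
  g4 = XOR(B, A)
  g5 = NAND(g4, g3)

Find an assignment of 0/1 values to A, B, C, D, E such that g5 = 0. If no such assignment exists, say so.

A=0, B=1, C=0, D=1, E=0

g5 = NAND(g4, g3) must be 0, so both g4 = 1 and g3 = 1.
Check with A=0, B=1, C=0, D=1, E=0:
g1 = NOR(C, E) = NOR(0, 0) = 1
g2 = NAND(g1, B) = NAND(1, 1) = 0
g3 = OR(D, g2) = OR(1, 0) = 1
g4 = XOR(B, A) = XOR(1, 0) = 1
g5 = NAND(g4, g3) = NAND(1, 1) = 0
So g5 = 0 as required.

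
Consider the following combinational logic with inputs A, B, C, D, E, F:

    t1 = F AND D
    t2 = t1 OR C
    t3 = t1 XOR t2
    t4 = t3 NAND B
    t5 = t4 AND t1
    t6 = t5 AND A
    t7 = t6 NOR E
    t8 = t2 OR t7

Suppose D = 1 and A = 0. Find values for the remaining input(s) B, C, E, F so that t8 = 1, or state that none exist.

B=0 C=0 E=0 F=0

Check with D = 1 and A = 0 and B=0, C=0, E=0, F=0:
t1 = F AND D = 0 AND 1 = 0
t2 = t1 OR C = 0 OR 0 = 0
t3 = t1 XOR t2 = 0 XOR 0 = 0
t4 = t3 NAND B = 0 NAND 0 = 1
t5 = t4 AND t1 = 1 AND 0 = 0
t6 = t5 AND A = 0 AND 0 = 0
t7 = t6 NOR E = 0 NOR 0 = 1
t8 = t2 OR t7 = 0 OR 1 = 1
So t8 = 1.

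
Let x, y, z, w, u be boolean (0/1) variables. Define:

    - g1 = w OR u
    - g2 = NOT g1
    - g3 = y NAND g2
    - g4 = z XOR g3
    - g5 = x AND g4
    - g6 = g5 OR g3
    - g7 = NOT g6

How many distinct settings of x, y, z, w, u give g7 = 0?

29

g7 = NOT g6 must be 0, so g6 = 1.
g6 = g5 OR g3 must be 1, so at least one of g5, g3 is 1.
Enumerating the 32 input combinations, 29 give g7 = 0 and 3 give g7 = 1.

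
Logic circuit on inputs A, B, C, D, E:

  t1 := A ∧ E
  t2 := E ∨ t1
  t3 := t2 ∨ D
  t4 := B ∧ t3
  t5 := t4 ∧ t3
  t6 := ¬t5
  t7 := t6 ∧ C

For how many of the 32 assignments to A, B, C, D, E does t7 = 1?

10

t7 = t6 ∧ C must be 1, so both t6 = 1 and C = 1.
t6 = ¬t5 must be 1, so t5 = 0.
t5 = t4 ∧ t3 must be 0, so at least one of t4, t3 is 0.
Enumerating the 32 input combinations, 10 give t7 = 1 and 22 give t7 = 0.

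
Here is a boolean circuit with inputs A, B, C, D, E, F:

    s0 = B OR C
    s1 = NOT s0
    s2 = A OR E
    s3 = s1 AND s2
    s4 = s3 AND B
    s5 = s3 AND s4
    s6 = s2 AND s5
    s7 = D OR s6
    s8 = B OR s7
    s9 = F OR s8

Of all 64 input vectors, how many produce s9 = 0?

s9 = F OR s8 must be 0, so both F = 0 and s8 = 0.
Enumerating the 64 input combinations, 8 give s9 = 0 and 56 give s9 = 1.

8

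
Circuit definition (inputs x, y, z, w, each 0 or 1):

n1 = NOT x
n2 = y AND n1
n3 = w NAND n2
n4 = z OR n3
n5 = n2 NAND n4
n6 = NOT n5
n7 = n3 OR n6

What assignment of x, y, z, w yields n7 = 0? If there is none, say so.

Check with x=0, y=1, z=0, w=1:
n1 = NOT x = NOT 0 = 1
n2 = y AND n1 = 1 AND 1 = 1
n3 = w NAND n2 = 1 NAND 1 = 0
n4 = z OR n3 = 0 OR 0 = 0
n5 = n2 NAND n4 = 1 NAND 0 = 1
n6 = NOT n5 = NOT 1 = 0
n7 = n3 OR n6 = 0 OR 0 = 0
So n7 = 0 as required.

x=0, y=1, z=0, w=1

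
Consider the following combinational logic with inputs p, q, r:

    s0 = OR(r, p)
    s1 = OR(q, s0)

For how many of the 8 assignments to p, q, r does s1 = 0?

s1 = OR(q, s0) must be 0, so both q = 0 and s0 = 0.
s0 = OR(r, p) must be 0, so both r = 0 and p = 0.
Enumerating the 8 input combinations, 1 give s1 = 0 and 7 give s1 = 1.

1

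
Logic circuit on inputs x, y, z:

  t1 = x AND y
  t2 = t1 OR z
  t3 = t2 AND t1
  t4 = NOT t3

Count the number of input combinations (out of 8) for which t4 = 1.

6

t4 = NOT t3 must be 1, so t3 = 0.
Satisfying assignments:
  x=0, y=0, z=0
  x=0, y=0, z=1
  x=0, y=1, z=0
  x=0, y=1, z=1
  x=1, y=0, z=0
  x=1, y=0, z=1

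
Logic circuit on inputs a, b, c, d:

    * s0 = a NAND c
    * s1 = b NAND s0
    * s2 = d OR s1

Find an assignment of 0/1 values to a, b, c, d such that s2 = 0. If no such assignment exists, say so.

a=1 b=1 c=0 d=0

Check with a=1 b=1 c=0 d=0:
s0 = a NAND c = 1 NAND 0 = 1
s1 = b NAND s0 = 1 NAND 1 = 0
s2 = d OR s1 = 0 OR 0 = 0
So s2 = 0 as required.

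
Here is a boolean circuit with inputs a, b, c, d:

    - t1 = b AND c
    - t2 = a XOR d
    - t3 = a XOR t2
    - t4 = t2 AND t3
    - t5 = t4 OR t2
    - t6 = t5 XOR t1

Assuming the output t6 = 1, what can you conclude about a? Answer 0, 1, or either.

either

Both values of a occur among assignments with t6 = 1:
  a=0: a=0, b=0, c=0, d=1
  a=1: a=1, b=0, c=0, d=0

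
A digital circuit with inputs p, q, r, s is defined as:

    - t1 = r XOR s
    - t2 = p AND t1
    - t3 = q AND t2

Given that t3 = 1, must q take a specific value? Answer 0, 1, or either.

1

t3 = q AND t2 must be 1, so both q = 1 and t2 = 1.
Every assignment with t3 = 1 has q = 1; there are 2 such assignment(s).
  p=1, q=1, r=0, s=1
  p=1, q=1, r=1, s=0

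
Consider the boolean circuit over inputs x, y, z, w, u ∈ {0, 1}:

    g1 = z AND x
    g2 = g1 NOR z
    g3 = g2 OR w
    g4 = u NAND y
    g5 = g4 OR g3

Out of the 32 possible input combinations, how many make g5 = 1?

g5 = g4 OR g3 must be 1, so at least one of g4, g3 is 1.
Enumerating the 32 input combinations, 30 give g5 = 1 and 2 give g5 = 0.

30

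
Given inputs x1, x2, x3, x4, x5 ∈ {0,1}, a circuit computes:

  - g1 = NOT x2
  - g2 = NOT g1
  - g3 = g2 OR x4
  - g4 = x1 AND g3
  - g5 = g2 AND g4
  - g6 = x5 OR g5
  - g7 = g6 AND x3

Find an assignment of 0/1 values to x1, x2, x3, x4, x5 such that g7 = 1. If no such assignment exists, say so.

Check with x1=1 x2=1 x3=1 x4=1 x5=0:
g1 = NOT x2 = NOT 1 = 0
g2 = NOT g1 = NOT 0 = 1
g3 = g2 OR x4 = 1 OR 1 = 1
g4 = x1 AND g3 = 1 AND 1 = 1
g5 = g2 AND g4 = 1 AND 1 = 1
g6 = x5 OR g5 = 0 OR 1 = 1
g7 = g6 AND x3 = 1 AND 1 = 1
So g7 = 1 as required.

x1=1 x2=1 x3=1 x4=1 x5=0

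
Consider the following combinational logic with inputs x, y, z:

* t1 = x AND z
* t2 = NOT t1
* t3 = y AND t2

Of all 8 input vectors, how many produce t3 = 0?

t3 = y AND t2 must be 0, so at least one of y, t2 is 0.
Satisfying assignments:
  x=0, y=0, z=0
  x=0, y=0, z=1
  x=1, y=0, z=0
  x=1, y=0, z=1
  x=1, y=1, z=1

5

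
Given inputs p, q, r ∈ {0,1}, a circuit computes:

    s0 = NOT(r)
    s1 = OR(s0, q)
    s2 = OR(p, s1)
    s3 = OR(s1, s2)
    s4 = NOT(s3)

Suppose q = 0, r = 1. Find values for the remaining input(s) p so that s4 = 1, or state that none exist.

Check with q = 0, r = 1 and p=0:
s0 = NOT(r) = NOT 1 = 0
s1 = OR(s0, q) = OR(0, 0) = 0
s2 = OR(p, s1) = OR(0, 0) = 0
s3 = OR(s1, s2) = OR(0, 0) = 0
s4 = NOT(s3) = NOT 0 = 1
So s4 = 1.

p=0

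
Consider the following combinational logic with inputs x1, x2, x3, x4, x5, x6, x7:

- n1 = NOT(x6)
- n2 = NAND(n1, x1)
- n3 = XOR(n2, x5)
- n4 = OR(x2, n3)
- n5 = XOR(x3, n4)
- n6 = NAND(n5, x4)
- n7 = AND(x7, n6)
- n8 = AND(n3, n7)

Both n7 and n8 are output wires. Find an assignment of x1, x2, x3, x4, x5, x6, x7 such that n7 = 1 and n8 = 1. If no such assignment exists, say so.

Check with x1=1 x2=0 x3=0 x4=0 x5=1 x6=0 x7=1:
n1 = NOT(x6) = NOT 0 = 1
n2 = NAND(n1, x1) = NAND(1, 1) = 0
n3 = XOR(n2, x5) = XOR(0, 1) = 1
n4 = OR(x2, n3) = OR(0, 1) = 1
n5 = XOR(x3, n4) = XOR(0, 1) = 1
n6 = NAND(n5, x4) = NAND(1, 0) = 1
n7 = AND(x7, n6) = AND(1, 1) = 1
n8 = AND(n3, n7) = AND(1, 1) = 1
So n7 = 1 and n8 = 1.

x1=1 x2=0 x3=0 x4=0 x5=1 x6=0 x7=1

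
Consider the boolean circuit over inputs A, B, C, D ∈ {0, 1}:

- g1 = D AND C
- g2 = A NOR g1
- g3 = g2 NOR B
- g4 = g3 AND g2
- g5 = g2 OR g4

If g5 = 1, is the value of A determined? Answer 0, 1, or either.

g5 = g2 OR g4 must be 1, so at least one of g2, g4 is 1.
Every assignment with g5 = 1 has A = 0; there are 6 such assignment(s).

0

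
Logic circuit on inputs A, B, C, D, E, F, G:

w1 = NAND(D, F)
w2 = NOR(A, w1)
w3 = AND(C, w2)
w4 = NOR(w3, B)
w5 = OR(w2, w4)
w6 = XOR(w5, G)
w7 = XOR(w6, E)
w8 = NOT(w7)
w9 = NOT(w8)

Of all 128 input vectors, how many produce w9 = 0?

w9 = NOT(w8) must be 0, so w8 = 1.
w8 = NOT(w7) must be 1, so w7 = 0.
Enumerating the 128 input combinations, 64 give w9 = 0 and 64 give w9 = 1.

64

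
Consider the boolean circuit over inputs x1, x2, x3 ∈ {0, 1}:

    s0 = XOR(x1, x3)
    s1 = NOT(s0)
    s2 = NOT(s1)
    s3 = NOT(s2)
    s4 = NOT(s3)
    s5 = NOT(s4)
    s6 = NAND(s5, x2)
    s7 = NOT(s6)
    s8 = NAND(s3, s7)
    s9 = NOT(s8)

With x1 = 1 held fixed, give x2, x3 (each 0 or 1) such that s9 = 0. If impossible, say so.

s9 = NOT(s8) must be 0, so s8 = 1.
Check with x1 = 1 and x2=1, x3=0:
s0 = XOR(x1, x3) = XOR(1, 0) = 1
s1 = NOT(s0) = NOT 1 = 0
s2 = NOT(s1) = NOT 0 = 1
s3 = NOT(s2) = NOT 1 = 0
s4 = NOT(s3) = NOT 0 = 1
s5 = NOT(s4) = NOT 1 = 0
s6 = NAND(s5, x2) = NAND(0, 1) = 1
s7 = NOT(s6) = NOT 1 = 0
s8 = NAND(s3, s7) = NAND(0, 0) = 1
s9 = NOT(s8) = NOT 1 = 0
So s9 = 0.

x2=1, x3=0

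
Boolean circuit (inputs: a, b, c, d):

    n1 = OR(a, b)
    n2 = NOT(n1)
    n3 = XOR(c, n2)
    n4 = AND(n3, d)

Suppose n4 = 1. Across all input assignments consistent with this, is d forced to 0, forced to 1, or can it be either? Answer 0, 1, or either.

n4 = AND(n3, d) must be 1, so both n3 = 1 and d = 1.
n3 = XOR(c, n2) must be 1, so c and n2 differ.
Every assignment with n4 = 1 has d = 1; there are 4 such assignment(s).
  a=0, b=0, c=0, d=1
  a=0, b=1, c=1, d=1
  a=1, b=0, c=1, d=1
  a=1, b=1, c=1, d=1

1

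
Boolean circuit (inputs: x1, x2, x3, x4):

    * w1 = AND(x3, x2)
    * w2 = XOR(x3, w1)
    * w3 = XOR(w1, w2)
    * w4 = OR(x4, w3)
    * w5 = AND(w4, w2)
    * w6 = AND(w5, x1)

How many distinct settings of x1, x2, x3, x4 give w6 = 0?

14

w6 = AND(w5, x1) must be 0, so at least one of w5, x1 is 0.
Enumerating the 16 input combinations, 14 give w6 = 0 and 2 give w6 = 1.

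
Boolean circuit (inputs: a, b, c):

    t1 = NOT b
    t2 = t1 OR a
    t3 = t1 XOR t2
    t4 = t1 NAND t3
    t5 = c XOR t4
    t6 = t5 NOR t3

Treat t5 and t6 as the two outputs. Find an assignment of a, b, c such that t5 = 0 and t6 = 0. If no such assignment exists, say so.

Check with a=1, b=1, c=1:
t1 = NOT b = NOT 1 = 0
t2 = t1 OR a = 0 OR 1 = 1
t3 = t1 XOR t2 = 0 XOR 1 = 1
t4 = t1 NAND t3 = 0 NAND 1 = 1
t5 = c XOR t4 = 1 XOR 1 = 0
t6 = t5 NOR t3 = 0 NOR 1 = 0
So t5 = 0 and t6 = 0.

a=1, b=1, c=1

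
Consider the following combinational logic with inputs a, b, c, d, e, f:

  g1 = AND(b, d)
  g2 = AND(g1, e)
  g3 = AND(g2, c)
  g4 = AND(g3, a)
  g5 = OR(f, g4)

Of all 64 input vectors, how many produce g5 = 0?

31

g5 = OR(f, g4) must be 0, so both f = 0 and g4 = 0.
g4 = AND(g3, a) must be 0, so at least one of g3, a is 0.
Enumerating the 64 input combinations, 31 give g5 = 0 and 33 give g5 = 1.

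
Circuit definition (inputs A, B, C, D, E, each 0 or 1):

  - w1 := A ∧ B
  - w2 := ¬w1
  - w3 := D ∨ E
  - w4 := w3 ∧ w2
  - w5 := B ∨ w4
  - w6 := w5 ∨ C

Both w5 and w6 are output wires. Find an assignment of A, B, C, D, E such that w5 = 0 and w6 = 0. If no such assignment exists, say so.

Check with A=1, B=0, C=0, D=0, E=0:
w1 = A ∧ B = 1 ∧ 0 = 0
w2 = ¬w1 = ¬0 = 1
w3 = D ∨ E = 0 ∨ 0 = 0
w4 = w3 ∧ w2 = 0 ∧ 1 = 0
w5 = B ∨ w4 = 0 ∨ 0 = 0
w6 = w5 ∨ C = 0 ∨ 0 = 0
So w5 = 0 and w6 = 0.

A=1, B=0, C=0, D=0, E=0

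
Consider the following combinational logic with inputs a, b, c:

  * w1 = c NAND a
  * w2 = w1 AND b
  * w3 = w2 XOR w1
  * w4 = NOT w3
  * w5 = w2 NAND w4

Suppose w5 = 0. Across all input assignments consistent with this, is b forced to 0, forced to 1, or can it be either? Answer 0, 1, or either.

1

w5 = w2 NAND w4 must be 0, so both w2 = 1 and w4 = 1.
Every assignment with w5 = 0 has b = 1; there are 3 such assignment(s).
  a=0, b=1, c=0
  a=0, b=1, c=1
  a=1, b=1, c=0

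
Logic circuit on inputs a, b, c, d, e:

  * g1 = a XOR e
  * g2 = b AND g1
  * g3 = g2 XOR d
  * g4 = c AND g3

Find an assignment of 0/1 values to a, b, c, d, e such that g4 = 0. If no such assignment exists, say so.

a=1, b=0, c=0, d=1, e=1

g4 = c AND g3 must be 0, so at least one of c, g3 is 0.
Check with a=1, b=0, c=0, d=1, e=1:
g1 = a XOR e = 1 XOR 1 = 0
g2 = b AND g1 = 0 AND 0 = 0
g3 = g2 XOR d = 0 XOR 1 = 1
g4 = c AND g3 = 0 AND 1 = 0
So g4 = 0 as required.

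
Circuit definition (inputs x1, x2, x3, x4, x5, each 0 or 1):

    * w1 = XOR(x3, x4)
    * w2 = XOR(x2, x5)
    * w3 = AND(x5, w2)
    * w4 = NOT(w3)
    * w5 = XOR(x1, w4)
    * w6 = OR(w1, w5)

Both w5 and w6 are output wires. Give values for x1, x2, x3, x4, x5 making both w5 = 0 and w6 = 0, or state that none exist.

Check with x1=0, x2=0, x3=0, x4=0, x5=1:
w1 = XOR(x3, x4) = XOR(0, 0) = 0
w2 = XOR(x2, x5) = XOR(0, 1) = 1
w3 = AND(x5, w2) = AND(1, 1) = 1
w4 = NOT(w3) = NOT 1 = 0
w5 = XOR(x1, w4) = XOR(0, 0) = 0
w6 = OR(w1, w5) = OR(0, 0) = 0
So w5 = 0 and w6 = 0.

x1=0, x2=0, x3=0, x4=0, x5=1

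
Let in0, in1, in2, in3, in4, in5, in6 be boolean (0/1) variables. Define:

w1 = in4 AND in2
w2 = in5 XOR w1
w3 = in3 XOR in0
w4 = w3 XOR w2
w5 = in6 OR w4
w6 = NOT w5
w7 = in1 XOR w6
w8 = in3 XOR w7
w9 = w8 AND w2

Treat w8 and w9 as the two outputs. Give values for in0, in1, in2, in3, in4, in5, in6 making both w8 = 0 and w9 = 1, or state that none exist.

Across all 128 input combinations, none give both w8 = 0 and w9 = 1.

no solution exists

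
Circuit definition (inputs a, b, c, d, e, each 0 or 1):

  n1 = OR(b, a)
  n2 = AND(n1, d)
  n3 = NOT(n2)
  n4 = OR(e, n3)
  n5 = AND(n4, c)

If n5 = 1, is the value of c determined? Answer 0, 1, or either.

n5 = AND(n4, c) must be 1, so both n4 = 1 and c = 1.
Every assignment with n5 = 1 has c = 1; there are 13 such assignment(s).

1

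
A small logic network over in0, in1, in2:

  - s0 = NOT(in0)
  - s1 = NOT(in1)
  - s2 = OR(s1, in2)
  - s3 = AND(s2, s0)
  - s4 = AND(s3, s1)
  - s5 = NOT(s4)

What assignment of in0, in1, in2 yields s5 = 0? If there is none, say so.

in0=0, in1=0, in2=1

s5 = NOT(s4) must be 0, so s4 = 1.
Check with in0=0, in1=0, in2=1:
s0 = NOT(in0) = NOT 0 = 1
s1 = NOT(in1) = NOT 0 = 1
s2 = OR(s1, in2) = OR(1, 1) = 1
s3 = AND(s2, s0) = AND(1, 1) = 1
s4 = AND(s3, s1) = AND(1, 1) = 1
s5 = NOT(s4) = NOT 1 = 0
So s5 = 0 as required.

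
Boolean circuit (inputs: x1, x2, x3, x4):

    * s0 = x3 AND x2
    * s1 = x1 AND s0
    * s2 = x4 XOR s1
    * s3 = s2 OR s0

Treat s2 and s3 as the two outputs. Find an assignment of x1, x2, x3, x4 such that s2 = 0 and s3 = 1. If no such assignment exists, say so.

Check with x1=1, x2=1, x3=1, x4=1:
s0 = x3 AND x2 = 1 AND 1 = 1
s1 = x1 AND s0 = 1 AND 1 = 1
s2 = x4 XOR s1 = 1 XOR 1 = 0
s3 = s2 OR s0 = 0 OR 1 = 1
So s2 = 0 and s3 = 1.

x1=1, x2=1, x3=1, x4=1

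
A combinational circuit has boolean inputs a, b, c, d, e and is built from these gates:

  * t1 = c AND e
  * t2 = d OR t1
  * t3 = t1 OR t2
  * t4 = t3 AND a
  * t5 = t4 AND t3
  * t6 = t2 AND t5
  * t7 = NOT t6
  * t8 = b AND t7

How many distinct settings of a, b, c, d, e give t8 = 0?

t8 = b AND t7 must be 0, so at least one of b, t7 is 0.
Enumerating the 32 input combinations, 21 give t8 = 0 and 11 give t8 = 1.

21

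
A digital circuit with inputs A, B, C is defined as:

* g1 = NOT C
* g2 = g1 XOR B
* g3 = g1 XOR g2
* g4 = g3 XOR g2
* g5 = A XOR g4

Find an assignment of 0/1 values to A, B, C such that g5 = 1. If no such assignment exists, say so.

A=1 B=0 C=1

g5 = A XOR g4 must be 1, so A and g4 differ.
Check with A=1 B=0 C=1:
g1 = NOT C = NOT 1 = 0
g2 = g1 XOR B = 0 XOR 0 = 0
g3 = g1 XOR g2 = 0 XOR 0 = 0
g4 = g3 XOR g2 = 0 XOR 0 = 0
g5 = A XOR g4 = 1 XOR 0 = 1
So g5 = 1 as required.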